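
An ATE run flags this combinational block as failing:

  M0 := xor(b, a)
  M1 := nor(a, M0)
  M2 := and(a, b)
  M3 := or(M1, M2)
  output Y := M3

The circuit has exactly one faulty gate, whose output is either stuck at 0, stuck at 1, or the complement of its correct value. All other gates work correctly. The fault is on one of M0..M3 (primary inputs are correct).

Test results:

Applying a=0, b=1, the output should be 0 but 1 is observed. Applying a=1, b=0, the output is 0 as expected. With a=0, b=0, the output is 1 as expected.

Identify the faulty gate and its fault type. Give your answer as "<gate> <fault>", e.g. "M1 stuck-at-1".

Fault-free values for test 1 (a=0, b=1): M0=1, M1=0, M2=0, M3=0, giving Y=0. Observed 1.
Test 1: faults giving observed 1 are {M0 stuck-at-0, M0 inverted output, M1 stuck-at-1, M1 inverted output, M2 stuck-at-1, M2 inverted output, M3 stuck-at-1, M3 inverted output}.
Test 2 (a=1, b=0): fault-free M0=1, M1=0, M2=0, M3=0 → 0; observed 0. Eliminates M1 stuck-at-1, M1 inverted output, M2 stuck-at-1, M2 inverted output, M3 stuck-at-1, M3 inverted output.
Test 3 (a=0, b=0): fault-free M0=0, M1=1, M2=0, M3=1 → 1; observed 1. Eliminates M0 inverted output.
Only M0 stuck-at-0 is consistent with every test.

M0 stuck-at-0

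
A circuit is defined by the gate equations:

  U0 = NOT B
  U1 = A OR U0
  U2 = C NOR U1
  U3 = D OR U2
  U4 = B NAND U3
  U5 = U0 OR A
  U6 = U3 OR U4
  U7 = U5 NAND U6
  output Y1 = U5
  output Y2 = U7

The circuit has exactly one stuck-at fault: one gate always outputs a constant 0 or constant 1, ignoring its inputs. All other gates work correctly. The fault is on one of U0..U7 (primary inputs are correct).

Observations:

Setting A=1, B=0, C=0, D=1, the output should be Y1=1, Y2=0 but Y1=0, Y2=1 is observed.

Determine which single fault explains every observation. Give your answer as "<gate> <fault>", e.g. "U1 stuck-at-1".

Fault-free values for test 1 (A=1, B=0, C=0, D=1): U0=1, U1=1, U2=0, U3=1, U4=1, U5=1, U6=1, U7=0, giving Y1=1, Y2=0. Observed Y1=0, Y2=1.
Test 1: faults giving observed Y1=0, Y2=1 are {U5 stuck-at-0}.
Only U5 stuck-at-0 is consistent with every test.

U5 stuck-at-0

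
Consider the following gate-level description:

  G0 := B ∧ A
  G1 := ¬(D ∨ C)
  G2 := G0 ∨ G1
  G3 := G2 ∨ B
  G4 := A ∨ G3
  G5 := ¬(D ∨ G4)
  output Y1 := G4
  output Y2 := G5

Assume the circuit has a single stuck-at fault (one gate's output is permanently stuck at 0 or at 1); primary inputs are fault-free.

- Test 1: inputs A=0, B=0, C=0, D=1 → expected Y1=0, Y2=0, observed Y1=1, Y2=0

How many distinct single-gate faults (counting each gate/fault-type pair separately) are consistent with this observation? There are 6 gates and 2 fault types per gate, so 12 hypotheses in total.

Fault-free: G0=0, G1=0, G2=0, G3=0, G4=0, G5=0 → Y1=0, Y2=0. Observed Y1=1, Y2=0.
  G0 stuck-at-0: output Y1=0, Y2=0 ✗
  G0 stuck-at-1: output Y1=1, Y2=0 ✓
  G1 stuck-at-0: output Y1=0, Y2=0 ✗
  G1 stuck-at-1: output Y1=1, Y2=0 ✓
  G2 stuck-at-0: output Y1=0, Y2=0 ✗
  G2 stuck-at-1: output Y1=1, Y2=0 ✓
  G3 stuck-at-0: output Y1=0, Y2=0 ✗
  G3 stuck-at-1: output Y1=1, Y2=0 ✓
  G4 stuck-at-0: output Y1=0, Y2=0 ✗
  G4 stuck-at-1: output Y1=1, Y2=0 ✓
  G5 stuck-at-0: output Y1=0, Y2=0 ✗
  G5 stuck-at-1: output Y1=0, Y2=1 ✗
Consistent faults: {G0 stuck-at-1, G1 stuck-at-1, G2 stuck-at-1, G3 stuck-at-1, G4 stuck-at-1} — 5 in all.

5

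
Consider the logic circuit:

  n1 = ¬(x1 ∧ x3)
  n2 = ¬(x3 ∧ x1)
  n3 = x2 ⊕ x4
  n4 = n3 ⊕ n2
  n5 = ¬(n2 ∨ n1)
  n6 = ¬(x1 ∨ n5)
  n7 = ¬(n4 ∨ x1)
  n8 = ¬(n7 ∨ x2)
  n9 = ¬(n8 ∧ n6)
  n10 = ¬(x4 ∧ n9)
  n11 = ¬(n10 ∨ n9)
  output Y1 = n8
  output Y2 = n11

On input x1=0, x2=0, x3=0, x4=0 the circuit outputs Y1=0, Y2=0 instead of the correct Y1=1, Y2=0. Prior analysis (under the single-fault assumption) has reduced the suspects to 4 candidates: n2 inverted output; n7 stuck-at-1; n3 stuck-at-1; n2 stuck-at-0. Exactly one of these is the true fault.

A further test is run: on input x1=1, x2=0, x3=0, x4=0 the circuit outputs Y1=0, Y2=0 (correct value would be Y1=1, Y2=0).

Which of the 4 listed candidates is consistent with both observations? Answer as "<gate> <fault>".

n7 stuck-at-1

Evaluate each candidate on input x1=1, x2=0, x3=0, x4=0:
  n2 inverted output: n1=1, n2=0 [inverted output], n3=0, n4=0, n5=0, n6=0, n7=0, n8=1, n9=1, n10=1, n11=0 → Y1=1, Y2=0 — eliminated
  n7 stuck-at-1: n1=1, n2=1, n3=0, n4=1, n5=0, n6=0, n7=1 [stuck-at-1], n8=0, n9=1, n10=1, n11=0 → Y1=0, Y2=0 — matches
  n3 stuck-at-1: n1=1, n2=1, n3=1 [stuck-at-1], n4=0, n5=0, n6=0, n7=0, n8=1, n9=1, n10=1, n11=0 → Y1=1, Y2=0 — eliminated
  n2 stuck-at-0: n1=1, n2=0 [stuck-at-0], n3=0, n4=0, n5=0, n6=0, n7=0, n8=1, n9=1, n10=1, n11=0 → Y1=1, Y2=0 — eliminated
Only n7 stuck-at-1 reproduces the observed Y1=0, Y2=0.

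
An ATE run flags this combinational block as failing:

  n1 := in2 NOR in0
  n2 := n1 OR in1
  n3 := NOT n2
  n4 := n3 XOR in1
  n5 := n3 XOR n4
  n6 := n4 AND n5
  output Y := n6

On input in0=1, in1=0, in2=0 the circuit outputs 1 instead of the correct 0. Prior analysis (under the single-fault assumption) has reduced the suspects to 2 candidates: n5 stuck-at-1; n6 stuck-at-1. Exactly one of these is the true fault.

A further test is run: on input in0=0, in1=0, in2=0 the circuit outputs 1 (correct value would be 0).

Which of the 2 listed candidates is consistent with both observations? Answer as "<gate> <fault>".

n6 stuck-at-1

Evaluate each candidate on input in0=0, in1=0, in2=0:
  n5 stuck-at-1: n1=1, n2=1, n3=0, n4=0, n5=1 [stuck-at-1], n6=0 → 0 — eliminated
  n6 stuck-at-1: n1=1, n2=1, n3=0, n4=0, n5=0, n6=1 [stuck-at-1] → 1 — matches
Only n6 stuck-at-1 reproduces the observed 1.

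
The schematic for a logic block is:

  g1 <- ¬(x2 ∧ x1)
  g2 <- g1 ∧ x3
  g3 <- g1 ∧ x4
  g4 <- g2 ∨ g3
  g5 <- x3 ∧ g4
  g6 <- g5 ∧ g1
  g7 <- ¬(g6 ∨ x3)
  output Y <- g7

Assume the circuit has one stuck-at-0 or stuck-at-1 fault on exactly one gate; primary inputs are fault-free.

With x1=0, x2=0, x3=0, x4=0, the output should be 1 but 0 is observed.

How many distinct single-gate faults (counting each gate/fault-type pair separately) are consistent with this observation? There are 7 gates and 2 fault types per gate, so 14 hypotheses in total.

Fault-free: g1=1, g2=0, g3=0, g4=0, g5=0, g6=0, g7=1 → 1. Observed 0.
  g1 stuck-at-0: output 1 ✗
  g1 stuck-at-1: output 1 ✗
  g2 stuck-at-0: output 1 ✗
  g2 stuck-at-1: output 1 ✗
  g3 stuck-at-0: output 1 ✗
  g3 stuck-at-1: output 1 ✗
  g4 stuck-at-0: output 1 ✗
  g4 stuck-at-1: output 1 ✗
  g5 stuck-at-0: output 1 ✗
  g5 stuck-at-1: output 0 ✓
  g6 stuck-at-0: output 1 ✗
  g6 stuck-at-1: output 0 ✓
  g7 stuck-at-0: output 0 ✓
  g7 stuck-at-1: output 1 ✗
Consistent faults: {g5 stuck-at-1, g6 stuck-at-1, g7 stuck-at-0} — 3 in all.

3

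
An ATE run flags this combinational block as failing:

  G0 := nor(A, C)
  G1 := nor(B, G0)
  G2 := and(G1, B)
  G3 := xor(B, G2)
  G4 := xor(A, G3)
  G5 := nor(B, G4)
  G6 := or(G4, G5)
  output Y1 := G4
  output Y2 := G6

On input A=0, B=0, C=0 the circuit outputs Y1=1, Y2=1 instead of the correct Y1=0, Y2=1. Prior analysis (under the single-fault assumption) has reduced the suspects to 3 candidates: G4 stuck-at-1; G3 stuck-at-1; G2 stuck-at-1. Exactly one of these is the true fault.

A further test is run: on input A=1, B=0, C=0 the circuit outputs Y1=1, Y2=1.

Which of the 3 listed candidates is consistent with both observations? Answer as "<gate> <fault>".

G4 stuck-at-1

Evaluate each candidate on input A=1, B=0, C=0:
  G4 stuck-at-1: G0=0, G1=1, G2=0, G3=0, G4=1 [stuck-at-1], G5=0, G6=1 → Y1=1, Y2=1 — matches
  G3 stuck-at-1: G0=0, G1=1, G2=0, G3=1 [stuck-at-1], G4=0, G5=1, G6=1 → Y1=0, Y2=1 — eliminated
  G2 stuck-at-1: G0=0, G1=1, G2=1 [stuck-at-1], G3=1, G4=0, G5=1, G6=1 → Y1=0, Y2=1 — eliminated
Only G4 stuck-at-1 reproduces the observed Y1=1, Y2=1.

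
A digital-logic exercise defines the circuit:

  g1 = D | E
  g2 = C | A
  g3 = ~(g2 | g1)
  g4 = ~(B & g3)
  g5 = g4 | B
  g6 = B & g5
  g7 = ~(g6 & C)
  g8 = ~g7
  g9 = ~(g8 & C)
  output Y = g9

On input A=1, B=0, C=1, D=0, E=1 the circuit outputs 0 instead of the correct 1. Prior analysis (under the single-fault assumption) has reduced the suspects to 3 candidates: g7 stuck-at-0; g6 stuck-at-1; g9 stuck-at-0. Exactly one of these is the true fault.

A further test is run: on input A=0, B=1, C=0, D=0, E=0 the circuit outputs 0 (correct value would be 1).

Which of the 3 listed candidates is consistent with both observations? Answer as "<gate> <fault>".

Evaluate each candidate on input A=0, B=1, C=0, D=0, E=0:
  g7 stuck-at-0: g1=0, g2=0, g3=1, g4=0, g5=1, g6=1, g7=0 [stuck-at-0], g8=1, g9=1 → 1 — eliminated
  g6 stuck-at-1: g1=0, g2=0, g3=1, g4=0, g5=1, g6=1 [stuck-at-1], g7=1, g8=0, g9=1 → 1 — eliminated
  g9 stuck-at-0: g1=0, g2=0, g3=1, g4=0, g5=1, g6=1, g7=1, g8=0, g9=0 [stuck-at-0] → 0 — matches
Only g9 stuck-at-0 reproduces the observed 0.

g9 stuck-at-0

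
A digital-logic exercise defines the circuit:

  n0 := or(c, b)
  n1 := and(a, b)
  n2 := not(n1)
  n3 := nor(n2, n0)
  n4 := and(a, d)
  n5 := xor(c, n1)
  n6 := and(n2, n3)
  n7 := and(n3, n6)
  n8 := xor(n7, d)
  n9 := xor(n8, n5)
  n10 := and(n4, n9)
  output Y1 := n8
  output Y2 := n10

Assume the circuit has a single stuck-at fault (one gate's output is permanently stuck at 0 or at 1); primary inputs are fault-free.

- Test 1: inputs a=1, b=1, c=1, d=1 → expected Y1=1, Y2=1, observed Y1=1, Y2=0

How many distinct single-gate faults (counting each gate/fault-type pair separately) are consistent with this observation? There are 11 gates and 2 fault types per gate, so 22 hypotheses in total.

5

Fault-free: n0=1, n1=1, n2=0, n3=0, n4=1, n5=0, n6=0, n7=0, n8=1, n9=1, n10=1 → Y1=1, Y2=1. Observed Y1=1, Y2=0.
  n0: none of the 2 fault types match ✗
  n1: stuck-at-0 ✓; others ✗
  n2: none of the 2 fault types match ✗
  n3: none of the 2 fault types match ✗
  n4: stuck-at-0 ✓; others ✗
  n5: stuck-at-1 ✓; others ✗
  n6: none of the 2 fault types match ✗
  n7: none of the 2 fault types match ✗
  n8: none of the 2 fault types match ✗
  n9: stuck-at-0 ✓; others ✗
  n10: stuck-at-0 ✓; others ✗
Consistent faults: {n1 stuck-at-0, n4 stuck-at-0, n5 stuck-at-1, n9 stuck-at-0, n10 stuck-at-0} — 5 in all.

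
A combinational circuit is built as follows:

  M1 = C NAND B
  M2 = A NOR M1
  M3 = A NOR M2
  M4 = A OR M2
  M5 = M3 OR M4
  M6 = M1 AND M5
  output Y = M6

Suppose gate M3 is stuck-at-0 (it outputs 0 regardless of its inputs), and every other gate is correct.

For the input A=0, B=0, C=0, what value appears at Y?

0

Propagate with M3 forced: M1=1, M2=0, M3=0 [stuck-at-0], M4=0, M5=0, M6=0.
So Y = 0. (Without the fault it would be 1.)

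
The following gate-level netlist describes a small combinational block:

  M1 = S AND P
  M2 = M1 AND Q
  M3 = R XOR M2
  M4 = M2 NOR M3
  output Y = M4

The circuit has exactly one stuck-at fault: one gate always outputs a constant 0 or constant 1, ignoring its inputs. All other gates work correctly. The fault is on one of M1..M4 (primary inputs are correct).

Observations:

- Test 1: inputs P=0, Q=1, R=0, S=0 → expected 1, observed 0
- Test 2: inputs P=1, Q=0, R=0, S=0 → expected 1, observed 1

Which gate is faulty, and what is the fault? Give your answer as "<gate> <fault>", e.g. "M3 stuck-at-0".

M1 stuck-at-1

Fault-free values for test 1 (P=0, Q=1, R=0, S=0): M1=0, M2=0, M3=0, M4=1, giving Y=1. Observed 0.
Test 1: faults giving observed 0 are {M1 stuck-at-1, M2 stuck-at-1, M3 stuck-at-1, M4 stuck-at-0}.
Test 2 (P=1, Q=0, R=0, S=0): fault-free M1=0, M2=0, M3=0, M4=1 → 1; observed 1. Eliminates M2 stuck-at-1, M3 stuck-at-1, M4 stuck-at-0.
Only M1 stuck-at-1 is consistent with every test.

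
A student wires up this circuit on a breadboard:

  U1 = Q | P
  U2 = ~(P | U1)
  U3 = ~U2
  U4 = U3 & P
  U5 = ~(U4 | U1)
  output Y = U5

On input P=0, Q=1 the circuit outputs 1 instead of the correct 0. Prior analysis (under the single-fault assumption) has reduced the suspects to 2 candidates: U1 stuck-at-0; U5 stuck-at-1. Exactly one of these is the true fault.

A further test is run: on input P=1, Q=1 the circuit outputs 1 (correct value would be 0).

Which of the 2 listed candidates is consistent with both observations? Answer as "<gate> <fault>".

Evaluate each candidate on input P=1, Q=1:
  U1 stuck-at-0: U1=0 [stuck-at-0], U2=0, U3=1, U4=1, U5=0 → 0 — eliminated
  U5 stuck-at-1: U1=1, U2=0, U3=1, U4=1, U5=1 [stuck-at-1] → 1 — matches
Only U5 stuck-at-1 reproduces the observed 1.

U5 stuck-at-1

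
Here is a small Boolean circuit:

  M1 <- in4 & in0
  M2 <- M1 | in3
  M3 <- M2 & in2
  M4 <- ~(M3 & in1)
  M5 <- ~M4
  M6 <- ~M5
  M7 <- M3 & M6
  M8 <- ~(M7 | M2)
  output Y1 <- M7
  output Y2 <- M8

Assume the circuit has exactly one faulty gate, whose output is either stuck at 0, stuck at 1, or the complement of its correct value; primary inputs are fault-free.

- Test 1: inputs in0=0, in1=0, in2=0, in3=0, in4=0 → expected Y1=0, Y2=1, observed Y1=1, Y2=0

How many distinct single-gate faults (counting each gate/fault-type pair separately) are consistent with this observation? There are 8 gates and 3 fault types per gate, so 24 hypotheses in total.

4

Fault-free: M1=0, M2=0, M3=0, M4=1, M5=0, M6=1, M7=0, M8=1 → Y1=0, Y2=1. Observed Y1=1, Y2=0.
  M1: none of the 3 fault types match ✗
  M2: none of the 3 fault types match ✗
  M3: stuck-at-1, inverted output ✓; others ✗
  M4: none of the 3 fault types match ✗
  M5: none of the 3 fault types match ✗
  M6: none of the 3 fault types match ✗
  M7: stuck-at-1, inverted output ✓; others ✗
  M8: none of the 3 fault types match ✗
Consistent faults: {M3 stuck-at-1, M3 inverted output, M7 stuck-at-1, M7 inverted output} — 4 in all.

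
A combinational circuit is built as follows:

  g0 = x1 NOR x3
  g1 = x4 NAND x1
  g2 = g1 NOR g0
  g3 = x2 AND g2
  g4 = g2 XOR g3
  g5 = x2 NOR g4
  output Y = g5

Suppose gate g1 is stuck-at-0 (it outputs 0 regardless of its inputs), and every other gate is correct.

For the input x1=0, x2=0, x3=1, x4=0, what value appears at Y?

Propagate with g1 forced: g0=0, g1=0 [stuck-at-0], g2=1, g3=0, g4=1, g5=0.
So Y = 0. (Without the fault it would be 1.)

0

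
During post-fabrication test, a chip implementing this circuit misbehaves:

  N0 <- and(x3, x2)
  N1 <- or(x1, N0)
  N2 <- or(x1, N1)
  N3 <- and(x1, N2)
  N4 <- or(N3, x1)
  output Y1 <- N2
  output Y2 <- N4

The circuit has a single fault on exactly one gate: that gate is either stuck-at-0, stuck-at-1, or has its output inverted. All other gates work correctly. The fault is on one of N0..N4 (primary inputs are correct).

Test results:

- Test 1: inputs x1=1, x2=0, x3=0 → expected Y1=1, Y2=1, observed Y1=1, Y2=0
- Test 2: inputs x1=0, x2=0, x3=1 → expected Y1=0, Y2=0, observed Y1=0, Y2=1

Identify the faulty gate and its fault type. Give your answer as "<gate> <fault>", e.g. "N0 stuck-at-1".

N4 inverted output

Fault-free values for test 1 (x1=1, x2=0, x3=0): N0=0, N1=1, N2=1, N3=1, N4=1, giving Y1=1, Y2=1. Observed Y1=1, Y2=0.
Test 1: faults giving observed Y1=1, Y2=0 are {N4 stuck-at-0, N4 inverted output}.
Test 2 (x1=0, x2=0, x3=1): fault-free N0=0, N1=0, N2=0, N3=0, N4=0 → Y1=0, Y2=0; observed Y1=0, Y2=1. Eliminates N4 stuck-at-0.
Only N4 inverted output is consistent with every test.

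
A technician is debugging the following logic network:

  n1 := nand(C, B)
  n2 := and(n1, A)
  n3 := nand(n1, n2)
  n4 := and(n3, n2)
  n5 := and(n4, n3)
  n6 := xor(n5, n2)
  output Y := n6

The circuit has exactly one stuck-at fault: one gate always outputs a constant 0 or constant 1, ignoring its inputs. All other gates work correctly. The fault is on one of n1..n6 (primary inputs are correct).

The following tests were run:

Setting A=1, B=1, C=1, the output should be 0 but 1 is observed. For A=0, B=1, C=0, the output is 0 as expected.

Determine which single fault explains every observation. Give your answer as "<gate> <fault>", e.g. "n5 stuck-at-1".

Fault-free values for test 1 (A=1, B=1, C=1): n1=0, n2=0, n3=1, n4=0, n5=0, n6=0, giving Y=0. Observed 1.
Test 1: faults giving observed 1 are {n1 stuck-at-1, n4 stuck-at-1, n5 stuck-at-1, n6 stuck-at-1}.
Test 2 (A=0, B=1, C=0): fault-free n1=1, n2=0, n3=1, n4=0, n5=0, n6=0 → 0; observed 0. Eliminates n4 stuck-at-1, n5 stuck-at-1, n6 stuck-at-1.
Only n1 stuck-at-1 is consistent with every test.

n1 stuck-at-1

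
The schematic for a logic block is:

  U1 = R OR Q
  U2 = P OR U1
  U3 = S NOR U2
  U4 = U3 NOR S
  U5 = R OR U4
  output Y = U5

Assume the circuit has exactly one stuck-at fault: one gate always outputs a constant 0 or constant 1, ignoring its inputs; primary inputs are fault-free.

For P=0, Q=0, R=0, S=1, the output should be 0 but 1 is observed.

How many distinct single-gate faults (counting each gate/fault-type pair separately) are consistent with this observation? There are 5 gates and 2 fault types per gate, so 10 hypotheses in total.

Fault-free: U1=0, U2=0, U3=0, U4=0, U5=0 → 0. Observed 1.
  U1 stuck-at-0: output 0 ✗
  U1 stuck-at-1: output 0 ✗
  U2 stuck-at-0: output 0 ✗
  U2 stuck-at-1: output 0 ✗
  U3 stuck-at-0: output 0 ✗
  U3 stuck-at-1: output 0 ✗
  U4 stuck-at-0: output 0 ✗
  U4 stuck-at-1: output 1 ✓
  U5 stuck-at-0: output 0 ✗
  U5 stuck-at-1: output 1 ✓
Consistent faults: {U4 stuck-at-1, U5 stuck-at-1} — 2 in all.

2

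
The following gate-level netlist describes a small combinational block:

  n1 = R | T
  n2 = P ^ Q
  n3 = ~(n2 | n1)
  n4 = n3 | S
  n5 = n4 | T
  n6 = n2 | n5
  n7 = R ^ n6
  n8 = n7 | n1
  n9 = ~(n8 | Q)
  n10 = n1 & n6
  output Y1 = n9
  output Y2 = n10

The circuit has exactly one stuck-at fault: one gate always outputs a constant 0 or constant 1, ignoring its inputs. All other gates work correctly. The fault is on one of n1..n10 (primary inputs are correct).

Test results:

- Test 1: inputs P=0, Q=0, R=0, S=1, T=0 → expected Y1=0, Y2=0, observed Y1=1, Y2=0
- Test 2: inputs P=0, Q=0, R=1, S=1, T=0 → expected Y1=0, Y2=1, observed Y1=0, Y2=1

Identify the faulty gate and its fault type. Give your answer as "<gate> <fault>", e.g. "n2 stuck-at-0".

n7 stuck-at-0

Fault-free values for test 1 (P=0, Q=0, R=0, S=1, T=0): n1=0, n2=0, n3=1, n4=1, n5=1, n6=1, n7=1, n8=1, n9=0, n10=0, giving Y1=0, Y2=0. Observed Y1=1, Y2=0.
Test 1: faults giving observed Y1=1, Y2=0 are {n4 stuck-at-0, n5 stuck-at-0, n6 stuck-at-0, n7 stuck-at-0, n8 stuck-at-0, n9 stuck-at-1}.
Test 2 (P=0, Q=0, R=1, S=1, T=0): fault-free n1=1, n2=0, n3=0, n4=1, n5=1, n6=1, n7=0, n8=1, n9=0, n10=1 → Y1=0, Y2=1; observed Y1=0, Y2=1. Eliminates n4 stuck-at-0, n5 stuck-at-0, n6 stuck-at-0, n8 stuck-at-0, n9 stuck-at-1.
Only n7 stuck-at-0 is consistent with every test.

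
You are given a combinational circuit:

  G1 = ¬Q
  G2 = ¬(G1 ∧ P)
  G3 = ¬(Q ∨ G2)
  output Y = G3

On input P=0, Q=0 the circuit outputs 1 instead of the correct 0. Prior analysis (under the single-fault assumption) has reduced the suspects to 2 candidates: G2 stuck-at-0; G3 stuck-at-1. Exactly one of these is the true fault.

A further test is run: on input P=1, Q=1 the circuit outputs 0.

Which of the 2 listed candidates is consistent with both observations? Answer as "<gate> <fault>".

Evaluate each candidate on input P=1, Q=1:
  G2 stuck-at-0: G1=0, G2=0 [stuck-at-0], G3=0 → 0 — matches
  G3 stuck-at-1: G1=0, G2=1, G3=1 [stuck-at-1] → 1 — eliminated
Only G2 stuck-at-0 reproduces the observed 0.

G2 stuck-at-0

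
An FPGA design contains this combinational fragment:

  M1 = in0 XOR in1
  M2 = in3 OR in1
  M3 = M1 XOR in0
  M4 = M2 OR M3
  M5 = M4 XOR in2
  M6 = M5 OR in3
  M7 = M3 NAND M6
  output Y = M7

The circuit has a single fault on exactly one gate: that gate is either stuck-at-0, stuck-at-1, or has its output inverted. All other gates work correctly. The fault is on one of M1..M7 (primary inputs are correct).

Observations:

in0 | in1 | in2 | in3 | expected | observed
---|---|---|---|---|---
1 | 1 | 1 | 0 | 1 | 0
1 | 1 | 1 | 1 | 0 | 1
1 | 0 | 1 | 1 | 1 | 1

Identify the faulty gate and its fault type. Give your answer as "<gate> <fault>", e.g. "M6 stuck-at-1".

M6 inverted output

Fault-free values for test 1 (in0=1, in1=1, in2=1, in3=0): M1=0, M2=1, M3=1, M4=1, M5=0, M6=0, M7=1, giving Y=1. Observed 0.
Test 1: faults giving observed 0 are {M4 stuck-at-0, M4 inverted output, M5 stuck-at-1, M5 inverted output, M6 stuck-at-1, M6 inverted output, M7 stuck-at-0, M7 inverted output}.
Test 2 (in0=1, in1=1, in2=1, in3=1): fault-free M1=0, M2=1, M3=1, M4=1, M5=0, M6=1, M7=0 → 0; observed 1. Eliminates M4 stuck-at-0, M4 inverted output, M5 stuck-at-1, M5 inverted output, M6 stuck-at-1, M7 stuck-at-0.
Test 3 (in0=1, in1=0, in2=1, in3=1): fault-free M1=1, M2=1, M3=0, M4=1, M5=0, M6=1, M7=1 → 1; observed 1. Eliminates M7 inverted output.
Only M6 inverted output is consistent with every test.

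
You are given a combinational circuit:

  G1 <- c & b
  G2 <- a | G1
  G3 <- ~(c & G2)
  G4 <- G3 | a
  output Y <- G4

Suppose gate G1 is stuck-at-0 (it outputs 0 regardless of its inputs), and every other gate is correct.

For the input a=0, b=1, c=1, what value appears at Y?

1

Propagate with G1 forced: G1=0 [stuck-at-0], G2=0, G3=1, G4=1.
So Y = 1. (Without the fault it would be 0.)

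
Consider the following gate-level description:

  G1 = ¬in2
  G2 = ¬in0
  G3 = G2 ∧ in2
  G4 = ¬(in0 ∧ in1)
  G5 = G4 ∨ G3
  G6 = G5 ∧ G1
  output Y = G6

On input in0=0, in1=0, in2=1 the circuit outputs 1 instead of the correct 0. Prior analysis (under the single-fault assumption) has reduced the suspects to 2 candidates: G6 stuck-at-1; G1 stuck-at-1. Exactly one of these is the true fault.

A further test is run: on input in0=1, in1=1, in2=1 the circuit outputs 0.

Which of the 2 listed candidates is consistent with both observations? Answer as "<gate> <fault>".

G1 stuck-at-1

Evaluate each candidate on input in0=1, in1=1, in2=1:
  G6 stuck-at-1: G1=0, G2=0, G3=0, G4=0, G5=0, G6=1 [stuck-at-1] → 1 — eliminated
  G1 stuck-at-1: G1=1 [stuck-at-1], G2=0, G3=0, G4=0, G5=0, G6=0 → 0 — matches
Only G1 stuck-at-1 reproduces the observed 0.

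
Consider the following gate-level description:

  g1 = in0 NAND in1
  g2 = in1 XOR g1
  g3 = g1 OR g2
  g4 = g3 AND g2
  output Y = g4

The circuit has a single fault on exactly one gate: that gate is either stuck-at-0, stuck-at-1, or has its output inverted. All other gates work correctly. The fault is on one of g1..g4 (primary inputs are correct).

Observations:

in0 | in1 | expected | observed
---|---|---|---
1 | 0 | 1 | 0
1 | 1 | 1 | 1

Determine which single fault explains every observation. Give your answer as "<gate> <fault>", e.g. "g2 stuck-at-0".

Fault-free values for test 1 (in0=1, in1=0): g1=1, g2=1, g3=1, g4=1, giving Y=1. Observed 0.
Test 1: faults giving observed 0 are {g1 stuck-at-0, g1 inverted output, g2 stuck-at-0, g2 inverted output, g3 stuck-at-0, g3 inverted output, g4 stuck-at-0, g4 inverted output}.
Test 2 (in0=1, in1=1): fault-free g1=0, g2=1, g3=1, g4=1 → 1; observed 1. Eliminates g1 inverted output, g2 stuck-at-0, g2 inverted output, g3 stuck-at-0, g3 inverted output, g4 stuck-at-0, g4 inverted output.
Only g1 stuck-at-0 is consistent with every test.

g1 stuck-at-0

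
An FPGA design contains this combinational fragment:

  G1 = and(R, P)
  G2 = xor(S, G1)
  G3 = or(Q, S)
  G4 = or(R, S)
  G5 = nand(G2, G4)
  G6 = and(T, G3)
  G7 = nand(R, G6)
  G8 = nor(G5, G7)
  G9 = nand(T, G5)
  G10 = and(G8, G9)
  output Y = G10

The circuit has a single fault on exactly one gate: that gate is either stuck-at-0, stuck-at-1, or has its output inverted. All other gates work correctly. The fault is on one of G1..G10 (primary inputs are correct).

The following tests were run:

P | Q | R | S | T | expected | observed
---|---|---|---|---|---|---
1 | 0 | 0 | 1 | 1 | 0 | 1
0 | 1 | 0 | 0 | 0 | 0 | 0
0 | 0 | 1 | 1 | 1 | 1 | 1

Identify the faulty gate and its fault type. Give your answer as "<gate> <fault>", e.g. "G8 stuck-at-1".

Fault-free values for test 1 (P=1, Q=0, R=0, S=1, T=1): G1=0, G2=1, G3=1, G4=1, G5=0, G6=1, G7=1, G8=0, G9=1, G10=0, giving Y=0. Observed 1.
Test 1: faults giving observed 1 are {G7 stuck-at-0, G7 inverted output, G8 stuck-at-1, G8 inverted output, G10 stuck-at-1, G10 inverted output}.
Test 2 (P=0, Q=1, R=0, S=0, T=0): fault-free G1=0, G2=0, G3=1, G4=0, G5=1, G6=0, G7=1, G8=0, G9=1, G10=0 → 0; observed 0. Eliminates G8 stuck-at-1, G8 inverted output, G10 stuck-at-1, G10 inverted output.
Test 3 (P=0, Q=0, R=1, S=1, T=1): fault-free G1=0, G2=1, G3=1, G4=1, G5=0, G6=1, G7=0, G8=1, G9=1, G10=1 → 1; observed 1. Eliminates G7 inverted output.
Only G7 stuck-at-0 is consistent with every test.

G7 stuck-at-0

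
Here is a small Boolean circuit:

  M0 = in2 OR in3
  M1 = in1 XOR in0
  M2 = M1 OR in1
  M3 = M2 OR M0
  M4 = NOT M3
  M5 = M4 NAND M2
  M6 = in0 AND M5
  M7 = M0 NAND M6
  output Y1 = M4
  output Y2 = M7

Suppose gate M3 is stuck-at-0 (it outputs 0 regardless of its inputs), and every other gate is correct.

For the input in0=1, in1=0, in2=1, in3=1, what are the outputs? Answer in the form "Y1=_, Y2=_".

Propagate with M3 forced: M0=1, M1=1, M2=1, M3=0 [stuck-at-0], M4=1, M5=0, M6=0, M7=1.
So the outputs are Y1=1, Y2=1. (Without the fault they would be Y1=0, Y2=0.)

Y1=1, Y2=1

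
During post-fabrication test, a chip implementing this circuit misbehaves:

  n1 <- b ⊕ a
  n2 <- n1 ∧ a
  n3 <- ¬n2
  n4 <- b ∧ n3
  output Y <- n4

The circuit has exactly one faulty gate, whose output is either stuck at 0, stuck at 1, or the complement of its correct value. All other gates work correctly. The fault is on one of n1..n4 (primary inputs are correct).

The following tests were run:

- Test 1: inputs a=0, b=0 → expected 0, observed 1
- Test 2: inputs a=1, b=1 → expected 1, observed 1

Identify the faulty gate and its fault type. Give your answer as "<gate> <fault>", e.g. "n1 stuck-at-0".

Fault-free values for test 1 (a=0, b=0): n1=0, n2=0, n3=1, n4=0, giving Y=0. Observed 1.
Test 1: faults giving observed 1 are {n4 stuck-at-1, n4 inverted output}.
Test 2 (a=1, b=1): fault-free n1=0, n2=0, n3=1, n4=1 → 1; observed 1. Eliminates n4 inverted output.
Only n4 stuck-at-1 is consistent with every test.

n4 stuck-at-1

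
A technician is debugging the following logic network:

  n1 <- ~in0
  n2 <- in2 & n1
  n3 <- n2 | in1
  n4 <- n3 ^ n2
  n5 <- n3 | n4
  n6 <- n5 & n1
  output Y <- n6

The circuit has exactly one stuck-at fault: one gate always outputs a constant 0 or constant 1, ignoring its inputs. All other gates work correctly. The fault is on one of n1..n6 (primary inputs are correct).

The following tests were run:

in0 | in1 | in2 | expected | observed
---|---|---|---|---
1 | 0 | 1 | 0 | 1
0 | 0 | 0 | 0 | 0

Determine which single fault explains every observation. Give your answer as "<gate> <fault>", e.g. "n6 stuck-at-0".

n1 stuck-at-1

Fault-free values for test 1 (in0=1, in1=0, in2=1): n1=0, n2=0, n3=0, n4=0, n5=0, n6=0, giving Y=0. Observed 1.
Test 1: faults giving observed 1 are {n1 stuck-at-1, n6 stuck-at-1}.
Test 2 (in0=0, in1=0, in2=0): fault-free n1=1, n2=0, n3=0, n4=0, n5=0, n6=0 → 0; observed 0. Eliminates n6 stuck-at-1.
Only n1 stuck-at-1 is consistent with every test.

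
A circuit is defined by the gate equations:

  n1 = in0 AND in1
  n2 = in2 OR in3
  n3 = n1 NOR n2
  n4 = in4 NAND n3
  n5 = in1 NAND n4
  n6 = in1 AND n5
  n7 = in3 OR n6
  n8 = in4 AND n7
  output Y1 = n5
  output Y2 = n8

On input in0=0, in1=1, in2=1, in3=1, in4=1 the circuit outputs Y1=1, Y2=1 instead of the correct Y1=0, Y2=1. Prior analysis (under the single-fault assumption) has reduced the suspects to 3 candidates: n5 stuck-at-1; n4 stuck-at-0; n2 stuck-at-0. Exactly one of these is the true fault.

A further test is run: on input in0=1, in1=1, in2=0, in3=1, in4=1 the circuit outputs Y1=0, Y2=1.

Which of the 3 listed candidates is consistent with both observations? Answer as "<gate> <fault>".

n2 stuck-at-0

Evaluate each candidate on input in0=1, in1=1, in2=0, in3=1, in4=1:
  n5 stuck-at-1: n1=1, n2=1, n3=0, n4=1, n5=1 [stuck-at-1], n6=1, n7=1, n8=1 → Y1=1, Y2=1 — eliminated
  n4 stuck-at-0: n1=1, n2=1, n3=0, n4=0 [stuck-at-0], n5=1, n6=1, n7=1, n8=1 → Y1=1, Y2=1 — eliminated
  n2 stuck-at-0: n1=1, n2=0 [stuck-at-0], n3=0, n4=1, n5=0, n6=0, n7=1, n8=1 → Y1=0, Y2=1 — matches
Only n2 stuck-at-0 reproduces the observed Y1=0, Y2=1.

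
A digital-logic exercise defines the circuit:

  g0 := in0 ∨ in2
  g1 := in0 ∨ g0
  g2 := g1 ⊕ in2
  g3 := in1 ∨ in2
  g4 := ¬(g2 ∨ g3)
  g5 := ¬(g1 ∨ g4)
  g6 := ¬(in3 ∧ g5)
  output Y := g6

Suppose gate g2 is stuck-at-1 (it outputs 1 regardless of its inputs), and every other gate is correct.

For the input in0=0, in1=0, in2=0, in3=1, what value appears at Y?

Propagate with g2 forced: g0=0, g1=0, g2=1 [stuck-at-1], g3=0, g4=0, g5=1, g6=0.
So Y = 0. (Without the fault it would be 1.)

0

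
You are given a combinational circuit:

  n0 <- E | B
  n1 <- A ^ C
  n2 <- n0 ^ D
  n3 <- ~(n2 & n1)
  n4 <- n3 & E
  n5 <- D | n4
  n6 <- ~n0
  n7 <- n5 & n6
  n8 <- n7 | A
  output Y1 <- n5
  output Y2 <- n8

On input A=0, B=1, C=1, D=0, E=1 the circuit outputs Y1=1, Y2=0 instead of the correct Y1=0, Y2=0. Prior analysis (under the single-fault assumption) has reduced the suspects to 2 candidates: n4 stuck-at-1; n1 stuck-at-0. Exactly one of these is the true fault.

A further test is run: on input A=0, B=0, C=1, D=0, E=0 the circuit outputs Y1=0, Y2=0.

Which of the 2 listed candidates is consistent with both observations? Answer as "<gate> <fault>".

Evaluate each candidate on input A=0, B=0, C=1, D=0, E=0:
  n4 stuck-at-1: n0=0, n1=1, n2=0, n3=1, n4=1 [stuck-at-1], n5=1, n6=1, n7=1, n8=1 → Y1=1, Y2=1 — eliminated
  n1 stuck-at-0: n0=0, n1=0 [stuck-at-0], n2=0, n3=1, n4=0, n5=0, n6=1, n7=0, n8=0 → Y1=0, Y2=0 — matches
Only n1 stuck-at-0 reproduces the observed Y1=0, Y2=0.

n1 stuck-at-0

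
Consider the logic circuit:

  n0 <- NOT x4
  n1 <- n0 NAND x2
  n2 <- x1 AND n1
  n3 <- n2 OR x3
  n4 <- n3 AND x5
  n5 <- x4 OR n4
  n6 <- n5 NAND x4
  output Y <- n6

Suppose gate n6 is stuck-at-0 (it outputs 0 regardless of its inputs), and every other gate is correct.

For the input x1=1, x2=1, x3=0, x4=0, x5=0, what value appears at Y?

Propagate with n6 forced: n0=1, n1=0, n2=0, n3=0, n4=0, n5=0, n6=0 [stuck-at-0].
So Y = 0. (Without the fault it would be 1.)

0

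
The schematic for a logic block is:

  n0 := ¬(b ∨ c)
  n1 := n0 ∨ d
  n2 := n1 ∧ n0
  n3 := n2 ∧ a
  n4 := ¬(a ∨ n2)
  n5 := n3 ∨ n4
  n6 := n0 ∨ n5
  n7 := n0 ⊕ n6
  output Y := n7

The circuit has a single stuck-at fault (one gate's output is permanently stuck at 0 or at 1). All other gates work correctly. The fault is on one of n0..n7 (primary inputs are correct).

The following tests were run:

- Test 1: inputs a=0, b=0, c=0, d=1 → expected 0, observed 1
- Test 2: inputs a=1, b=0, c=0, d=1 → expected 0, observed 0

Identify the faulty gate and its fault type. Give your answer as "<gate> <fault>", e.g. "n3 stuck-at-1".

Fault-free values for test 1 (a=0, b=0, c=0, d=1): n0=1, n1=1, n2=1, n3=0, n4=0, n5=0, n6=1, n7=0, giving Y=0. Observed 1.
Test 1: faults giving observed 1 are {n0 stuck-at-0, n6 stuck-at-0, n7 stuck-at-1}.
Test 2 (a=1, b=0, c=0, d=1): fault-free n0=1, n1=1, n2=1, n3=1, n4=0, n5=1, n6=1, n7=0 → 0; observed 0. Eliminates n6 stuck-at-0, n7 stuck-at-1.
Only n0 stuck-at-0 is consistent with every test.

n0 stuck-at-0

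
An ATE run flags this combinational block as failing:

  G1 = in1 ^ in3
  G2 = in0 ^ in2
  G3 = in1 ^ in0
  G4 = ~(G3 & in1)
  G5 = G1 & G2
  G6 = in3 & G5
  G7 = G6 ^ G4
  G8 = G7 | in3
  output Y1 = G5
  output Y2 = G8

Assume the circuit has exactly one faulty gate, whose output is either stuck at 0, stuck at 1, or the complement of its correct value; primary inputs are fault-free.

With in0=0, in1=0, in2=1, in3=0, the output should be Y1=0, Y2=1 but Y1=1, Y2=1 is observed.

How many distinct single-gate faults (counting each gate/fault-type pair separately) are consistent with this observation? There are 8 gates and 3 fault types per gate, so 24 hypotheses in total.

4

Fault-free: G1=0, G2=1, G3=0, G4=1, G5=0, G6=0, G7=1, G8=1 → Y1=0, Y2=1. Observed Y1=1, Y2=1.
  G1: stuck-at-1, inverted output ✓; others ✗
  G2: none of the 3 fault types match ✗
  G3: none of the 3 fault types match ✗
  G4: none of the 3 fault types match ✗
  G5: stuck-at-1, inverted output ✓; others ✗
  G6: none of the 3 fault types match ✗
  G7: none of the 3 fault types match ✗
  G8: none of the 3 fault types match ✗
Consistent faults: {G1 stuck-at-1, G1 inverted output, G5 stuck-at-1, G5 inverted output} — 4 in all.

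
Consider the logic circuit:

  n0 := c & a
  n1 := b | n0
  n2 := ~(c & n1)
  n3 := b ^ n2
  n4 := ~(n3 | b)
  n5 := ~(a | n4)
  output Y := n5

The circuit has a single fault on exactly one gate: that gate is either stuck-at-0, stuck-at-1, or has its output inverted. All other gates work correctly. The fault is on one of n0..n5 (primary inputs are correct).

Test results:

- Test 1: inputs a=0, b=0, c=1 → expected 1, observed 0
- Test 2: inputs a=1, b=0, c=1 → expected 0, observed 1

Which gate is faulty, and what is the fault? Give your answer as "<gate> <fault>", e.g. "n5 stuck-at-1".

n5 inverted output

Fault-free values for test 1 (a=0, b=0, c=1): n0=0, n1=0, n2=1, n3=1, n4=0, n5=1, giving Y=1. Observed 0.
Test 1: faults giving observed 0 are {n0 stuck-at-1, n0 inverted output, n1 stuck-at-1, n1 inverted output, n2 stuck-at-0, n2 inverted output, n3 stuck-at-0, n3 inverted output, n4 stuck-at-1, n4 inverted output, n5 stuck-at-0, n5 inverted output}.
Test 2 (a=1, b=0, c=1): fault-free n0=1, n1=1, n2=0, n3=0, n4=1, n5=0 → 0; observed 1. Eliminates n0 stuck-at-1, n0 inverted output, n1 stuck-at-1, n1 inverted output, n2 stuck-at-0, n2 inverted output, n3 stuck-at-0, n3 inverted output, n4 stuck-at-1, n4 inverted output, n5 stuck-at-0.
Only n5 inverted output is consistent with every test.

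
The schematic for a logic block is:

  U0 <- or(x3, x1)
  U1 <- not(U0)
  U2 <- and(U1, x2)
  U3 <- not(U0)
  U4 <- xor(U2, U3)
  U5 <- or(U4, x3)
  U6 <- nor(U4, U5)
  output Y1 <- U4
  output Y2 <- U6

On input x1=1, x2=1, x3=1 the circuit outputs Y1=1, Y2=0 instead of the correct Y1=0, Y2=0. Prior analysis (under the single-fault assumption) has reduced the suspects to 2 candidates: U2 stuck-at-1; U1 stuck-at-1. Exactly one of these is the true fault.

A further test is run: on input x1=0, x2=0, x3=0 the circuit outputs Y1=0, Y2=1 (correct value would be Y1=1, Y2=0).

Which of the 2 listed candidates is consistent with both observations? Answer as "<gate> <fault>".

Evaluate each candidate on input x1=0, x2=0, x3=0:
  U2 stuck-at-1: U0=0, U1=1, U2=1 [stuck-at-1], U3=1, U4=0, U5=0, U6=1 → Y1=0, Y2=1 — matches
  U1 stuck-at-1: U0=0, U1=1 [stuck-at-1], U2=0, U3=1, U4=1, U5=1, U6=0 → Y1=1, Y2=0 — eliminated
Only U2 stuck-at-1 reproduces the observed Y1=0, Y2=1.

U2 stuck-at-1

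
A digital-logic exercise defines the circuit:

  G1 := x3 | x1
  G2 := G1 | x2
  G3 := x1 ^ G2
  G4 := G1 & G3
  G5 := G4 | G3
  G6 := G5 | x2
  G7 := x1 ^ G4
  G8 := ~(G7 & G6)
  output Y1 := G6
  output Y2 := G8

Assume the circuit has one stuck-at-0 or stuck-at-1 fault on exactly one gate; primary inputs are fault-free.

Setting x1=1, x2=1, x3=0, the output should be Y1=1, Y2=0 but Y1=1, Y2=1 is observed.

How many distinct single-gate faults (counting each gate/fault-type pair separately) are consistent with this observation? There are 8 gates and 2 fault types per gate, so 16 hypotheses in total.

5

Fault-free: G1=1, G2=1, G3=0, G4=0, G5=0, G6=1, G7=1, G8=0 → Y1=1, Y2=0. Observed Y1=1, Y2=1.
  G1: none of the 2 fault types match ✗
  G2: stuck-at-0 ✓; others ✗
  G3: stuck-at-1 ✓; others ✗
  G4: stuck-at-1 ✓; others ✗
  G5: none of the 2 fault types match ✗
  G6: none of the 2 fault types match ✗
  G7: stuck-at-0 ✓; others ✗
  G8: stuck-at-1 ✓; others ✗
Consistent faults: {G2 stuck-at-0, G3 stuck-at-1, G4 stuck-at-1, G7 stuck-at-0, G8 stuck-at-1} — 5 in all.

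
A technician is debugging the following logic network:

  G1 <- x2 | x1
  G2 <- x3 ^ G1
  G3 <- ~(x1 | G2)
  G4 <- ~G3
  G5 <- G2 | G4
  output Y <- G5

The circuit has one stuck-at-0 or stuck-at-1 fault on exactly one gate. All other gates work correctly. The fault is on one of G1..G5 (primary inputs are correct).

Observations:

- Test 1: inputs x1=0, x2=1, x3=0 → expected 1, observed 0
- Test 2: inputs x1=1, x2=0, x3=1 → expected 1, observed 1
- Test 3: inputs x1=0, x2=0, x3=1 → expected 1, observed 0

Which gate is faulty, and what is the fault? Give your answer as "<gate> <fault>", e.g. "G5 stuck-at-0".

Fault-free values for test 1 (x1=0, x2=1, x3=0): G1=1, G2=1, G3=0, G4=1, G5=1, giving Y=1. Observed 0.
Test 1: faults giving observed 0 are {G1 stuck-at-0, G2 stuck-at-0, G5 stuck-at-0}.
Test 2 (x1=1, x2=0, x3=1): fault-free G1=1, G2=0, G3=0, G4=1, G5=1 → 1; observed 1. Eliminates G5 stuck-at-0.
Test 3 (x1=0, x2=0, x3=1): fault-free G1=0, G2=1, G3=0, G4=1, G5=1 → 1; observed 0. Eliminates G1 stuck-at-0.
Only G2 stuck-at-0 is consistent with every test.

G2 stuck-at-0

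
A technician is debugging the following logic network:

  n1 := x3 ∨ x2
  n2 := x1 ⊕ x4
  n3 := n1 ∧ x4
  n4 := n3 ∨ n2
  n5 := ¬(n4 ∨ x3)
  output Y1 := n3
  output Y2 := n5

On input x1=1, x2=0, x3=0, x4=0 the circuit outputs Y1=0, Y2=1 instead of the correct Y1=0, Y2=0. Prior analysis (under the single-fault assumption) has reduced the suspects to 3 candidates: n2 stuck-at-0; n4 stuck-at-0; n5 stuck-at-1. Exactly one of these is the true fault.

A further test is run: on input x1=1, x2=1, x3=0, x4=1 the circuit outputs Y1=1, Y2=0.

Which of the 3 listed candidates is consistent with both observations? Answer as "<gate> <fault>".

n2 stuck-at-0

Evaluate each candidate on input x1=1, x2=1, x3=0, x4=1:
  n2 stuck-at-0: n1=1, n2=0 [stuck-at-0], n3=1, n4=1, n5=0 → Y1=1, Y2=0 — matches
  n4 stuck-at-0: n1=1, n2=0, n3=1, n4=0 [stuck-at-0], n5=1 → Y1=1, Y2=1 — eliminated
  n5 stuck-at-1: n1=1, n2=0, n3=1, n4=1, n5=1 [stuck-at-1] → Y1=1, Y2=1 — eliminated
Only n2 stuck-at-0 reproduces the observed Y1=1, Y2=0.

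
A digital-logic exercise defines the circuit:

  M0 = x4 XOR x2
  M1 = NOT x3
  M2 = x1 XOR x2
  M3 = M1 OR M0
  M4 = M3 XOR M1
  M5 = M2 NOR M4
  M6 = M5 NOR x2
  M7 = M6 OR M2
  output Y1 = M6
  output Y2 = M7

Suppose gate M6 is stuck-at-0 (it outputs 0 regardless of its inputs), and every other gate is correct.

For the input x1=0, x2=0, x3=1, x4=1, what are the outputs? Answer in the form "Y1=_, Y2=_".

Propagate with M6 forced: M0=1, M1=0, M2=0, M3=1, M4=1, M5=0, M6=0 [stuck-at-0], M7=0.
So the outputs are Y1=0, Y2=0. (Without the fault they would be Y1=1, Y2=1.)

Y1=0, Y2=0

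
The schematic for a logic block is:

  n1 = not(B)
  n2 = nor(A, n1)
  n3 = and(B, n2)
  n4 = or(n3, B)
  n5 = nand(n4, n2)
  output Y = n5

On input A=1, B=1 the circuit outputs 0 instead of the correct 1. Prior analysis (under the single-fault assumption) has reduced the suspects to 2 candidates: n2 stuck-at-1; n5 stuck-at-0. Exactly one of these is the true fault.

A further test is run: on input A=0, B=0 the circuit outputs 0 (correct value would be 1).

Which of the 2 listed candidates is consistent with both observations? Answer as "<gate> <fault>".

Evaluate each candidate on input A=0, B=0:
  n2 stuck-at-1: n1=1, n2=1 [stuck-at-1], n3=0, n4=0, n5=1 → 1 — eliminated
  n5 stuck-at-0: n1=1, n2=0, n3=0, n4=0, n5=0 [stuck-at-0] → 0 — matches
Only n5 stuck-at-0 reproduces the observed 0.

n5 stuck-at-0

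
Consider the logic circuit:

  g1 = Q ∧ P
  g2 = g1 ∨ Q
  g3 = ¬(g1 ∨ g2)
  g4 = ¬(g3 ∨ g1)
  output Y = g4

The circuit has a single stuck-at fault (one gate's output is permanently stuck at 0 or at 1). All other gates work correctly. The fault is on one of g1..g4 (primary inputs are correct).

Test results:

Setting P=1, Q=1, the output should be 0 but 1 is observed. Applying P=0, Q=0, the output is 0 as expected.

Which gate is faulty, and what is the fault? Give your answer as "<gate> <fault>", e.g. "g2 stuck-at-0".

g1 stuck-at-0

Fault-free values for test 1 (P=1, Q=1): g1=1, g2=1, g3=0, g4=0, giving Y=0. Observed 1.
Test 1: faults giving observed 1 are {g1 stuck-at-0, g4 stuck-at-1}.
Test 2 (P=0, Q=0): fault-free g1=0, g2=0, g3=1, g4=0 → 0; observed 0. Eliminates g4 stuck-at-1.
Only g1 stuck-at-0 is consistent with every test.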